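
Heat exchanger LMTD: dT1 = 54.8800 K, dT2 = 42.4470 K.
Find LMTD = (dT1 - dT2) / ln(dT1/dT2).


dT1/dT2 = 1.2929
ln(dT1/dT2) = 0.2569
LMTD = 12.4330 / 0.2569 = 48.3976 K

48.3976 K


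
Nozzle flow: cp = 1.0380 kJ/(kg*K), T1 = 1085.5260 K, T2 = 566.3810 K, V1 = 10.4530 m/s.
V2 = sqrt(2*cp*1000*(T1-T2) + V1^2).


dT = 519.1450 K
2*cp*1000*dT = 1077745.0200
V1^2 = 109.2652
V2 = sqrt(1077854.2852) = 1038.1976 m/s

1038.1976 m/s


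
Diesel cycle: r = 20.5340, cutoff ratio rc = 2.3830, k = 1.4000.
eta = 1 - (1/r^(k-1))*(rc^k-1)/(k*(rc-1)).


r^(k-1) = 3.3496
rc^k = 3.3727
eta = 0.6342 = 63.4155%

63.4155%


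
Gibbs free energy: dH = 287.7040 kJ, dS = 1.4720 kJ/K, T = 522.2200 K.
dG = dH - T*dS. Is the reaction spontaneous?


T*dS = 522.2200 * 1.4720 = 768.7078 kJ
dG = 287.7040 - 768.7078 = -481.0038 kJ (spontaneous)

dG = -481.0038 kJ, spontaneous


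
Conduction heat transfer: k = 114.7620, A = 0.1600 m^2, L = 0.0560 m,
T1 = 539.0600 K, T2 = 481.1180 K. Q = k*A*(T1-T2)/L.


dT = 57.9420 K
Q = 114.7620 * 0.1600 * 57.9420 / 0.0560 = 18998.6852 W

18998.6852 W


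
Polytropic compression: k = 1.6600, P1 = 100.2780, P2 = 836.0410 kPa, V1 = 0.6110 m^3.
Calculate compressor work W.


(k-1)/k = 0.3976
(P2/P1)^exp = 2.3238
W = 2.5152 * 100.2780 * 0.6110 * (2.3238 - 1) = 203.9938 kJ

203.9938 kJ


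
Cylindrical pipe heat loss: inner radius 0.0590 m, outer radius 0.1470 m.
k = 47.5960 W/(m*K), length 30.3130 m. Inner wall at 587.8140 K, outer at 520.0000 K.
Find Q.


dT = 67.8140 K
ln(ro/ri) = 0.9129
Q = 2*pi*47.5960*30.3130*67.8140 / 0.9129 = 673407.1283 W

673407.1283 W


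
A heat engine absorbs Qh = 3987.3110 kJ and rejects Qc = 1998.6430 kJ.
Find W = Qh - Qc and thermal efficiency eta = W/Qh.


W = 3987.3110 - 1998.6430 = 1988.6680 kJ
eta = 1988.6680 / 3987.3110 = 0.4987 = 49.8749%

W = 1988.6680 kJ, eta = 49.8749%


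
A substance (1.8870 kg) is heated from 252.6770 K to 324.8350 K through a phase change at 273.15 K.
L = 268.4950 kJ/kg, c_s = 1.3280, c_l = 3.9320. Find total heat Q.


Q1 (sensible, solid) = 1.8870 * 1.3280 * 20.4730 = 51.3040 kJ
Q2 (latent) = 1.8870 * 268.4950 = 506.6501 kJ
Q3 (sensible, liquid) = 1.8870 * 3.9320 * 51.6850 = 383.4864 kJ
Q_total = 941.4405 kJ

941.4405 kJ


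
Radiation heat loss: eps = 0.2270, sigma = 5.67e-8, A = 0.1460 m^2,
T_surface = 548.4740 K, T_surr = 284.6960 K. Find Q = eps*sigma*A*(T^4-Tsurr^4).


T^4 = 9.0495e+10
Tsurr^4 = 6.5694e+09
Q = 0.2270 * 5.67e-8 * 0.1460 * 8.3926e+10 = 157.7088 W

157.7088 W


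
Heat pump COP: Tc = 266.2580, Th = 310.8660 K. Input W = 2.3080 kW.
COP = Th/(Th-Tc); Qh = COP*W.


COP = 310.8660 / 44.6080 = 6.9688
Qh = 6.9688 * 2.3080 = 16.0841 kW

COP = 6.9688, Qh = 16.0841 kW


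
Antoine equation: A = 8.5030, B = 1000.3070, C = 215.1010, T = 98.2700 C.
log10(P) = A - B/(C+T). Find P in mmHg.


C+T = 313.3710
B/(C+T) = 3.1921
log10(P) = 8.5030 - 3.1921 = 5.3109
P = 10^5.3109 = 204604.2170 mmHg

204604.2170 mmHg


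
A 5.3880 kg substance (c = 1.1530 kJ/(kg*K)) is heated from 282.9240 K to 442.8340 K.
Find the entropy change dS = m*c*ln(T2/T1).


T2/T1 = 1.5652
ln(T2/T1) = 0.4480
dS = 5.3880 * 1.1530 * 0.4480 = 2.7832 kJ/K

2.7832 kJ/K


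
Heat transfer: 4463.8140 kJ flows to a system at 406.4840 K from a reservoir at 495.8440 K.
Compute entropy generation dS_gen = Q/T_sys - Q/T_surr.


dS_sys = 4463.8140/406.4840 = 10.9815 kJ/K
dS_surr = -4463.8140/495.8440 = -9.0025 kJ/K
dS_gen = 10.9815 - 9.0025 = 1.9791 kJ/K (irreversible)

dS_gen = 1.9791 kJ/K, irreversible


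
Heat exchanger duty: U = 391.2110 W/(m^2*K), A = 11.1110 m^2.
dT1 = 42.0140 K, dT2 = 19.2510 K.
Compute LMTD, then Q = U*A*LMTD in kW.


LMTD = 29.1669 K
Q = 391.2110 * 11.1110 * 29.1669 = 126781.0211 W = 126.7810 kW

126.7810 kW


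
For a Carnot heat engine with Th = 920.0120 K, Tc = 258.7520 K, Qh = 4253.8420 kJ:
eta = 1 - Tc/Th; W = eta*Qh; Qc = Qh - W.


eta = 1 - 258.7520/920.0120 = 0.7188
W = 0.7188 * 4253.8420 = 3057.4553 kJ
Qc = 4253.8420 - 3057.4553 = 1196.3867 kJ

eta = 71.8751%, W = 3057.4553 kJ, Qc = 1196.3867 kJ


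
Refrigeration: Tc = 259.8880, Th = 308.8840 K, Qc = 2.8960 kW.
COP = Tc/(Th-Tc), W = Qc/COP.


COP = 259.8880 / 48.9960 = 5.3043
W = 2.8960 / 5.3043 = 0.5460 kW

COP = 5.3043, W = 0.5460 kW


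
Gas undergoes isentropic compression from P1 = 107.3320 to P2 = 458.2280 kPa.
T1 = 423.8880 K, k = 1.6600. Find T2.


(k-1)/k = 0.3976
(P2/P1)^exp = 1.7808
T2 = 423.8880 * 1.7808 = 754.8717 K

754.8717 K


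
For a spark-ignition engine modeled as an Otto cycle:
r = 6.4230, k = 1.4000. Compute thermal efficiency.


r^(k-1) = 2.1042
eta = 1 - 1/2.1042 = 0.5248 = 52.4769%

52.4769%


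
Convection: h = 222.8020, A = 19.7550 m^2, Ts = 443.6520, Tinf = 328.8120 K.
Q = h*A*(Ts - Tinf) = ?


dT = 114.8400 K
Q = 222.8020 * 19.7550 * 114.8400 = 505462.9211 W

505462.9211 W


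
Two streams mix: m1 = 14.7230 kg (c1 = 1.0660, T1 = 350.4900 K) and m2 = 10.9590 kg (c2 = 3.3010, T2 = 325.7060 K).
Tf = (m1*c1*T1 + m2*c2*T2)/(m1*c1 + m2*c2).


num = 17283.4709
den = 51.8704
Tf = 333.2050 K

333.2050 K


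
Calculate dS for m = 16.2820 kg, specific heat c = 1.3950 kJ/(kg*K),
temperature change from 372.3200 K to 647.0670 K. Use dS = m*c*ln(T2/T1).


T2/T1 = 1.7379
ln(T2/T1) = 0.5527
dS = 16.2820 * 1.3950 * 0.5527 = 12.5536 kJ/K

12.5536 kJ/K


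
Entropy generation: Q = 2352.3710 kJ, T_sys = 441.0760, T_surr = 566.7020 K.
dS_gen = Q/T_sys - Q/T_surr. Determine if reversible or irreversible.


dS_sys = 2352.3710/441.0760 = 5.3333 kJ/K
dS_surr = -2352.3710/566.7020 = -4.1510 kJ/K
dS_gen = 5.3333 - 4.1510 = 1.1823 kJ/K (irreversible)

dS_gen = 1.1823 kJ/K, irreversible


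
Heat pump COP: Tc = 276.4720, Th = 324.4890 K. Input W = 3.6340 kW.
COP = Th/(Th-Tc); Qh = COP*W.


COP = 324.4890 / 48.0170 = 6.7578
Qh = 6.7578 * 3.6340 = 24.5578 kW

COP = 6.7578, Qh = 24.5578 kW


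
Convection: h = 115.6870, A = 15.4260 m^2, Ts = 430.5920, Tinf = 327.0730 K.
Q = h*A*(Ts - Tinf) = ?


dT = 103.5190 K
Q = 115.6870 * 15.4260 * 103.5190 = 184738.7302 W

184738.7302 W


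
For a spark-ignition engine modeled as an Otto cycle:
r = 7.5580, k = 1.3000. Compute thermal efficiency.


r^(k-1) = 1.8345
eta = 1 - 1/1.8345 = 0.4549 = 45.4898%

45.4898%


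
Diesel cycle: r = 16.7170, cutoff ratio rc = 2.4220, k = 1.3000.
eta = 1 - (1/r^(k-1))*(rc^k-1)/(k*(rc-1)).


r^(k-1) = 2.3278
rc^k = 3.1581
eta = 0.4985 = 49.8487%

49.8487%


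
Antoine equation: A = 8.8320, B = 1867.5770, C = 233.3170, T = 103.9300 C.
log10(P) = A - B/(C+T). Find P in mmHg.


C+T = 337.2470
B/(C+T) = 5.5377
log10(P) = 8.8320 - 5.5377 = 3.2943
P = 10^3.2943 = 1969.1885 mmHg

1969.1885 mmHg


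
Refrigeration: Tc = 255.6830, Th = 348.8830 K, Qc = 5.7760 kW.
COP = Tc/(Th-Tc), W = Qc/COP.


COP = 255.6830 / 93.2000 = 2.7434
W = 5.7760 / 2.7434 = 2.1054 kW

COP = 2.7434, W = 2.1054 kW


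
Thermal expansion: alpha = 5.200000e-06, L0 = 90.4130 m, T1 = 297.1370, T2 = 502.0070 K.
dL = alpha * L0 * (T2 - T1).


dT = 204.8700 K
dL = 5.200000e-06 * 90.4130 * 204.8700 = 0.096319 m
L_final = 90.509319 m

dL = 0.096319 m


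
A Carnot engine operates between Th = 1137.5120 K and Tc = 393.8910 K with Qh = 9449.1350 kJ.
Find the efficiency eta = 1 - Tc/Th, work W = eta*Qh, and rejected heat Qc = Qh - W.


eta = 1 - 393.8910/1137.5120 = 0.6537
W = 0.6537 * 9449.1350 = 6177.1438 kJ
Qc = 9449.1350 - 6177.1438 = 3271.9912 kJ

eta = 65.3726%, W = 6177.1438 kJ, Qc = 3271.9912 kJ


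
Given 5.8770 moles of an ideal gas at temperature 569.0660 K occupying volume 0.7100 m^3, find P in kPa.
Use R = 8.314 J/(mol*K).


P = nRT/V = 5.8770 * 8.314 * 569.0660 / 0.7100
= 27805.3489 / 0.7100 = 39162.4633 Pa = 39.1625 kPa

39.1625 kPa


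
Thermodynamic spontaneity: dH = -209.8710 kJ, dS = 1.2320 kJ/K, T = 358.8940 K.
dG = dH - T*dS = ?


T*dS = 358.8940 * 1.2320 = 442.1574 kJ
dG = -209.8710 - 442.1574 = -652.0284 kJ (spontaneous)

dG = -652.0284 kJ, spontaneous


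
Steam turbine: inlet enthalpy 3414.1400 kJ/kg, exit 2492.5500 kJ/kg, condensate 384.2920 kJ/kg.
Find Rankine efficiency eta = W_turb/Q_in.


W = 921.5900 kJ/kg
Q_in = 3029.8480 kJ/kg
eta = 0.3042 = 30.4170%

eta = 30.4170%


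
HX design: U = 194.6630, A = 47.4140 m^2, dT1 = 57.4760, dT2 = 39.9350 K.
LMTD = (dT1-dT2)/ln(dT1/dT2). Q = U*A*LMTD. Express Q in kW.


LMTD = 48.1744 K
Q = 194.6630 * 47.4140 * 48.1744 = 444638.0005 W = 444.6380 kW

444.6380 kW


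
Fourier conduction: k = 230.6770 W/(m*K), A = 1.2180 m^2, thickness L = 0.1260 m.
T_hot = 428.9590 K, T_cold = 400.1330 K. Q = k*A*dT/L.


dT = 28.8260 K
Q = 230.6770 * 1.2180 * 28.8260 / 0.1260 = 64278.4536 W

64278.4536 W


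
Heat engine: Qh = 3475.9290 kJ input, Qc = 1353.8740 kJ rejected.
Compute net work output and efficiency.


W = 3475.9290 - 1353.8740 = 2122.0550 kJ
eta = 2122.0550 / 3475.9290 = 0.6105 = 61.0500%

W = 2122.0550 kJ, eta = 61.0500%


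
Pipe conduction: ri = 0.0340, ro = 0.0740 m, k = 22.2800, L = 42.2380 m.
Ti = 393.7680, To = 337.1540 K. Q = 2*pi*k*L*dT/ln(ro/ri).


dT = 56.6140 K
ln(ro/ri) = 0.7777
Q = 2*pi*22.2800*42.2380*56.6140 / 0.7777 = 430435.0130 W

430435.0130 W


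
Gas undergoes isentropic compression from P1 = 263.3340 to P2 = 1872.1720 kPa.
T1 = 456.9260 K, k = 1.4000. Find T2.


(k-1)/k = 0.2857
(P2/P1)^exp = 1.7514
T2 = 456.9260 * 1.7514 = 800.2550 K

800.2550 K


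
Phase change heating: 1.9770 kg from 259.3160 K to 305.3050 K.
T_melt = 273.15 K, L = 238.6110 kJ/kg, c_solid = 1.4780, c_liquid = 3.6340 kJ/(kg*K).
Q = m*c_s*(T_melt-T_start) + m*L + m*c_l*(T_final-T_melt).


Q1 (sensible, solid) = 1.9770 * 1.4780 * 13.8340 = 40.4230 kJ
Q2 (latent) = 1.9770 * 238.6110 = 471.7339 kJ
Q3 (sensible, liquid) = 1.9770 * 3.6340 * 32.1550 = 231.0150 kJ
Q_total = 743.1719 kJ

743.1719 kJ


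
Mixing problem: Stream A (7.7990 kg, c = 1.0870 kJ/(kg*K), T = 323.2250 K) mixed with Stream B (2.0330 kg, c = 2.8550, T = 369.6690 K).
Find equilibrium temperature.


num = 4885.7825
den = 14.2817
Tf = 342.1002 K

342.1002 K


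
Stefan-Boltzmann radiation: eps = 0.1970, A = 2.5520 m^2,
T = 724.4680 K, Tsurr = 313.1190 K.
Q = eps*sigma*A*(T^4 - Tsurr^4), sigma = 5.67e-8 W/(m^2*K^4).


T^4 = 2.7547e+11
Tsurr^4 = 9.6125e+09
Q = 0.1970 * 5.67e-8 * 2.5520 * 2.6586e+11 = 7578.4682 W

7578.4682 W


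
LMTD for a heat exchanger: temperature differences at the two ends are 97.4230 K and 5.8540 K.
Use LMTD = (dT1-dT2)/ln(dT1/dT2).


dT1/dT2 = 16.6421
ln(dT1/dT2) = 2.8119
LMTD = 91.5690 / 2.8119 = 32.5644 K

32.5644 K


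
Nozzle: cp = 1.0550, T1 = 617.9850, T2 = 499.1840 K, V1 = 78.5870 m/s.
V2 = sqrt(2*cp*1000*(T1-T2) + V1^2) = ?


dT = 118.8010 K
2*cp*1000*dT = 250670.1100
V1^2 = 6175.9166
V2 = sqrt(256846.0266) = 506.7998 m/s

506.7998 m/s


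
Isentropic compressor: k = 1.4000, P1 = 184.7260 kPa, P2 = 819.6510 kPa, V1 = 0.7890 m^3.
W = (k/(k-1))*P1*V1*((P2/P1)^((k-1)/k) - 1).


(k-1)/k = 0.2857
(P2/P1)^exp = 1.5307
W = 3.5000 * 184.7260 * 0.7890 * (1.5307 - 1) = 270.7138 kJ

270.7138 kJ


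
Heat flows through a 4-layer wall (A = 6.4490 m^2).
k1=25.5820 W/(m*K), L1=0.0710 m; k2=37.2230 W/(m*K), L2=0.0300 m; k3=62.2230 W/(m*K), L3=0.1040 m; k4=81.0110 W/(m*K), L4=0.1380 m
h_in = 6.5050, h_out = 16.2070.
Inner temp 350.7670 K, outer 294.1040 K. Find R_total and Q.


R_conv_in = 1/(6.5050*6.4490) = 0.0238
R_1 = 0.0710/(25.5820*6.4490) = 0.0004
R_2 = 0.0300/(37.2230*6.4490) = 0.0001
R_3 = 0.1040/(62.2230*6.4490) = 0.0003
R_4 = 0.1380/(81.0110*6.4490) = 0.0003
R_conv_out = 1/(16.2070*6.4490) = 0.0096
R_total = 0.0345 K/W
Q = 56.6630 / 0.0345 = 1643.1786 W

R_total = 0.0345 K/W, Q = 1643.1786 W


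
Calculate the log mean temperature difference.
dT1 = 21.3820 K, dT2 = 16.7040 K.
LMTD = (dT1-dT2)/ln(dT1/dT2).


dT1/dT2 = 1.2801
ln(dT1/dT2) = 0.2469
LMTD = 4.6780 / 0.2469 = 18.9468 K

18.9468 K


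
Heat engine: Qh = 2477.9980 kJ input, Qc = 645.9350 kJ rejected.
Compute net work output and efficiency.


W = 2477.9980 - 645.9350 = 1832.0630 kJ
eta = 1832.0630 / 2477.9980 = 0.7393 = 73.9332%

W = 1832.0630 kJ, eta = 73.9332%


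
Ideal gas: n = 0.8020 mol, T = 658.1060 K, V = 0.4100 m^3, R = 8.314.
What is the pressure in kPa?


P = nRT/V = 0.8020 * 8.314 * 658.1060 / 0.4100
= 4388.1376 / 0.4100 = 10702.7747 Pa = 10.7028 kPa

10.7028 kPa


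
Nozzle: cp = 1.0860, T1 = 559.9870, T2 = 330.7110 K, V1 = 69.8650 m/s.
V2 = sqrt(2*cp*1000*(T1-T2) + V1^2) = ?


dT = 229.2760 K
2*cp*1000*dT = 497987.4720
V1^2 = 4881.1182
V2 = sqrt(502868.5902) = 709.1323 m/s

709.1323 m/s


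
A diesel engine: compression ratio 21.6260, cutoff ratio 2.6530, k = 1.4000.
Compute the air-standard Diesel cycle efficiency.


r^(k-1) = 3.4197
rc^k = 3.9195
eta = 0.6311 = 63.1091%

63.1091%


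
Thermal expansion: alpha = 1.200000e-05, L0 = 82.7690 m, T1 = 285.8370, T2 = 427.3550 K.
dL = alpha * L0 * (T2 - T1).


dT = 141.5180 K
dL = 1.200000e-05 * 82.7690 * 141.5180 = 0.140560 m
L_final = 82.909560 m

dL = 0.140560 m


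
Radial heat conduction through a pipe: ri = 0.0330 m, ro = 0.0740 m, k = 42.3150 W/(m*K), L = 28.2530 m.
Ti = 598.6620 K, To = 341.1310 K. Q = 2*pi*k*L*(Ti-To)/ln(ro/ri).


dT = 257.5310 K
ln(ro/ri) = 0.8076
Q = 2*pi*42.3150*28.2530*257.5310 / 0.8076 = 2395492.5542 W

2395492.5542 W


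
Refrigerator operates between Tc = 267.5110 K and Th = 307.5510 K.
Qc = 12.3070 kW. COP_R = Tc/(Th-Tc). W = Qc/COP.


COP = 267.5110 / 40.0400 = 6.6811
W = 12.3070 / 6.6811 = 1.8421 kW

COP = 6.6811, W = 1.8421 kW


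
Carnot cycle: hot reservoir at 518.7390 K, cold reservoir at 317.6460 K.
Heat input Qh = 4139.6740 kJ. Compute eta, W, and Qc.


eta = 1 - 317.6460/518.7390 = 0.3877
W = 0.3877 * 4139.6740 = 1604.7752 kJ
Qc = 4139.6740 - 1604.7752 = 2534.8988 kJ

eta = 38.7657%, W = 1604.7752 kJ, Qc = 2534.8988 kJ


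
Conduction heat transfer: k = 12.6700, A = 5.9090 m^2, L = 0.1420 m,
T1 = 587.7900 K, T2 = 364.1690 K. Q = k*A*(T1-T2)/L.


dT = 223.6210 K
Q = 12.6700 * 5.9090 * 223.6210 / 0.1420 = 117900.2825 W

117900.2825 W


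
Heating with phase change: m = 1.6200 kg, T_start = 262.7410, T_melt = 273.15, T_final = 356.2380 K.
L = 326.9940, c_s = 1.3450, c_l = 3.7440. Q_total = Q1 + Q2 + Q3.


Q1 (sensible, solid) = 1.6200 * 1.3450 * 10.4090 = 22.6802 kJ
Q2 (latent) = 1.6200 * 326.9940 = 529.7303 kJ
Q3 (sensible, liquid) = 1.6200 * 3.7440 * 83.0880 = 503.9520 kJ
Q_total = 1056.3624 kJ

1056.3624 kJ


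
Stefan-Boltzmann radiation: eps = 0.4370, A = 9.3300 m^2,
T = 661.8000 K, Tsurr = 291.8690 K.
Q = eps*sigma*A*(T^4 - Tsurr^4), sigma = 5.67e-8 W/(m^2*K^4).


T^4 = 1.9183e+11
Tsurr^4 = 7.2569e+09
Q = 0.4370 * 5.67e-8 * 9.3300 * 1.8457e+11 = 42668.2341 W

42668.2341 W


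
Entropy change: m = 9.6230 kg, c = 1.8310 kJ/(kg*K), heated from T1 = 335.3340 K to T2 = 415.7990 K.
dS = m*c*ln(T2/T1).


T2/T1 = 1.2400
ln(T2/T1) = 0.2151
dS = 9.6230 * 1.8310 * 0.2151 = 3.7896 kJ/K

3.7896 kJ/K


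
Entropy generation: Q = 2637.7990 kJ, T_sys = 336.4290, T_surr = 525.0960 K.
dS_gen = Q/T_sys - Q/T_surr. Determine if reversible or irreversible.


dS_sys = 2637.7990/336.4290 = 7.8406 kJ/K
dS_surr = -2637.7990/525.0960 = -5.0235 kJ/K
dS_gen = 7.8406 - 5.0235 = 2.8171 kJ/K (irreversible)

dS_gen = 2.8171 kJ/K, irreversible


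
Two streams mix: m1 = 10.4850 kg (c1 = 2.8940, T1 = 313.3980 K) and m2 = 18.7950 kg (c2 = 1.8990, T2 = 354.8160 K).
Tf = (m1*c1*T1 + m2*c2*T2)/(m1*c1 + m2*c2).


num = 22173.6084
den = 66.0353
Tf = 335.7842 K

335.7842 K


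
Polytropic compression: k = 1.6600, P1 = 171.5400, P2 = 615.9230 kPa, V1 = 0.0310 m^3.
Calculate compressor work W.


(k-1)/k = 0.3976
(P2/P1)^exp = 1.6624
W = 2.5152 * 171.5400 * 0.0310 * (1.6624 - 1) = 8.8591 kJ

8.8591 kJ


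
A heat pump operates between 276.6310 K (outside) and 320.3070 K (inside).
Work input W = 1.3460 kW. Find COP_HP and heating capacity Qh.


COP = 320.3070 / 43.6760 = 7.3337
Qh = 7.3337 * 1.3460 = 9.8712 kW

COP = 7.3337, Qh = 9.8712 kW


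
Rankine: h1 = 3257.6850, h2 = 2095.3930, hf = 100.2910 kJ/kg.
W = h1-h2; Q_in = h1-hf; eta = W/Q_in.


W = 1162.2920 kJ/kg
Q_in = 3157.3940 kJ/kg
eta = 0.3681 = 36.8118%

eta = 36.8118%


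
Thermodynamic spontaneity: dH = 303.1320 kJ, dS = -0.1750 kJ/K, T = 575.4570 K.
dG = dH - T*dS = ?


T*dS = 575.4570 * -0.1750 = -100.7050 kJ
dG = 303.1320 + 100.7050 = 403.8370 kJ (non-spontaneous)

dG = 403.8370 kJ, non-spontaneous


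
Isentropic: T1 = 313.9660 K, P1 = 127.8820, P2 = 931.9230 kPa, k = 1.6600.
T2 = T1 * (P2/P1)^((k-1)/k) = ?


(k-1)/k = 0.3976
(P2/P1)^exp = 2.2027
T2 = 313.9660 * 2.2027 = 691.5640 K

691.5640 K


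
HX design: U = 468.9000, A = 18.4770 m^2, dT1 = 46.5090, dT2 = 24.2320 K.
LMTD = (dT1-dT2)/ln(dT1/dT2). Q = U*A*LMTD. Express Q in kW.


LMTD = 34.1687 K
Q = 468.9000 * 18.4770 * 34.1687 = 296032.6453 W = 296.0326 kW

296.0326 kW


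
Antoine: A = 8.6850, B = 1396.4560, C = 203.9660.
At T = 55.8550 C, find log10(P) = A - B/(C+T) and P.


C+T = 259.8210
B/(C+T) = 5.3747
log10(P) = 8.6850 - 5.3747 = 3.3103
P = 10^3.3103 = 2043.2200 mmHg

2043.2200 mmHg


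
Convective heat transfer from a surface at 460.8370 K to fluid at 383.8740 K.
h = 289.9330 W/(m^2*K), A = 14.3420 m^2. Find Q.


dT = 76.9630 K
Q = 289.9330 * 14.3420 * 76.9630 = 320029.0155 W

320029.0155 W


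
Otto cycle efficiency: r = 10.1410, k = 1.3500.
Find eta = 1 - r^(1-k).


r^(k-1) = 2.2497
eta = 1 - 1/2.2497 = 0.5555 = 55.5500%

55.5500%


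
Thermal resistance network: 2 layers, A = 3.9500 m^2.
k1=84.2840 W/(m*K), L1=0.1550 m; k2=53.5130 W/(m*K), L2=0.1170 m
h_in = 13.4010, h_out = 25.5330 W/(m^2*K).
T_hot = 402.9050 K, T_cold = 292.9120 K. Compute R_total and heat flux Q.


R_conv_in = 1/(13.4010*3.9500) = 0.0189
R_1 = 0.1550/(84.2840*3.9500) = 0.0005
R_2 = 0.1170/(53.5130*3.9500) = 0.0006
R_conv_out = 1/(25.5330*3.9500) = 0.0099
R_total = 0.0298 K/W
Q = 109.9930 / 0.0298 = 3687.8539 W

R_total = 0.0298 K/W, Q = 3687.8539 W


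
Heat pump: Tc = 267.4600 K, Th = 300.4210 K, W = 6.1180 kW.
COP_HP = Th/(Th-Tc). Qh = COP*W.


COP = 300.4210 / 32.9610 = 9.1144
Qh = 9.1144 * 6.1180 = 55.7621 kW

COP = 9.1144, Qh = 55.7621 kW


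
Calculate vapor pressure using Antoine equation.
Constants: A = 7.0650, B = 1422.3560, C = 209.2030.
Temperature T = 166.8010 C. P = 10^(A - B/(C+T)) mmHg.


C+T = 376.0040
B/(C+T) = 3.7828
log10(P) = 7.0650 - 3.7828 = 3.2822
P = 10^3.2822 = 1915.0430 mmHg

1915.0430 mmHg


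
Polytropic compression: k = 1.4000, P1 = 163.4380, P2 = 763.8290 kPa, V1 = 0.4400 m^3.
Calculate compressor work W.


(k-1)/k = 0.2857
(P2/P1)^exp = 1.5536
W = 3.5000 * 163.4380 * 0.4400 * (1.5536 - 1) = 139.3267 kJ

139.3267 kJ


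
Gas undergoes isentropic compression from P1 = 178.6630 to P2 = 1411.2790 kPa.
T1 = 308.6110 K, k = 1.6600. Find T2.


(k-1)/k = 0.3976
(P2/P1)^exp = 2.2744
T2 = 308.6110 * 2.2744 = 701.9075 K

701.9075 K


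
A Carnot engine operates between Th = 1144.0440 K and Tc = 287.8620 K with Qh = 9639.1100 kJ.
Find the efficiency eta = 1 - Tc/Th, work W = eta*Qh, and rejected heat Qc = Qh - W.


eta = 1 - 287.8620/1144.0440 = 0.7484
W = 0.7484 * 9639.1100 = 7213.7370 kJ
Qc = 9639.1100 - 7213.7370 = 2425.3730 kJ

eta = 74.8382%, W = 7213.7370 kJ, Qc = 2425.3730 kJ


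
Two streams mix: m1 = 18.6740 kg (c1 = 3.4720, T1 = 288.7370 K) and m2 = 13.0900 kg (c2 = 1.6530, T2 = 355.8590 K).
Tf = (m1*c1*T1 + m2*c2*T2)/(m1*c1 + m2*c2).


num = 26420.5843
den = 86.4739
Tf = 305.5325 K

305.5325 K


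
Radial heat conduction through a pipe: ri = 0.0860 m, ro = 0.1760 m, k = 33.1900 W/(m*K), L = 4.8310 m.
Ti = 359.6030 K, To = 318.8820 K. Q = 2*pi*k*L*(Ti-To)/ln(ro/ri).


dT = 40.7210 K
ln(ro/ri) = 0.7161
Q = 2*pi*33.1900*4.8310*40.7210 / 0.7161 = 57285.7579 W

57285.7579 W


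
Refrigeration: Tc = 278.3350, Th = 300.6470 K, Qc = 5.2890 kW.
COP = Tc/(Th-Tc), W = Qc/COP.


COP = 278.3350 / 22.3120 = 12.4747
W = 5.2890 / 12.4747 = 0.4240 kW

COP = 12.4747, W = 0.4240 kW


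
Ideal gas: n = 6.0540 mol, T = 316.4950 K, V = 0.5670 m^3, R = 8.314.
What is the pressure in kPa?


P = nRT/V = 6.0540 * 8.314 * 316.4950 / 0.5670
= 15930.1289 / 0.5670 = 28095.4654 Pa = 28.0955 kPa

28.0955 kPa


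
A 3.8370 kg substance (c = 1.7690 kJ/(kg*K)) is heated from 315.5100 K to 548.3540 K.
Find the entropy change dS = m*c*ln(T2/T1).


T2/T1 = 1.7380
ln(T2/T1) = 0.5527
dS = 3.8370 * 1.7690 * 0.5527 = 3.7517 kJ/K

3.7517 kJ/K


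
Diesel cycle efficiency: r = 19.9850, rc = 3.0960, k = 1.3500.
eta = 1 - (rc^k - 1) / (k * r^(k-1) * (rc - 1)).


r^(k-1) = 2.8526
rc^k = 4.5981
eta = 0.5542 = 55.4236%

55.4236%


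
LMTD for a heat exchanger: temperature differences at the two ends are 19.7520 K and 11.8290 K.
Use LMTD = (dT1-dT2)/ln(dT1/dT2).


dT1/dT2 = 1.6698
ln(dT1/dT2) = 0.5127
LMTD = 7.9230 / 0.5127 = 15.4535 K

15.4535 K


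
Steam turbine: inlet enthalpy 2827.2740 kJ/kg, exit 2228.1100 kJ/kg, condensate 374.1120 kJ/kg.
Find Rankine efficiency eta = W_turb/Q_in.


W = 599.1640 kJ/kg
Q_in = 2453.1620 kJ/kg
eta = 0.2442 = 24.4242%

eta = 24.4242%


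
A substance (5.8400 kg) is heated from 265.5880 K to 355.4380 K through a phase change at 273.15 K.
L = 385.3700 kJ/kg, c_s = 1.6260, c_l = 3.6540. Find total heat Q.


Q1 (sensible, solid) = 5.8400 * 1.6260 * 7.5620 = 71.8075 kJ
Q2 (latent) = 5.8400 * 385.3700 = 2250.5608 kJ
Q3 (sensible, liquid) = 5.8400 * 3.6540 * 82.2880 = 1755.9733 kJ
Q_total = 4078.3416 kJ

4078.3416 kJ


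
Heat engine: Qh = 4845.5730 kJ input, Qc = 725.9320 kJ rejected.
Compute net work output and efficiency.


W = 4845.5730 - 725.9320 = 4119.6410 kJ
eta = 4119.6410 / 4845.5730 = 0.8502 = 85.0187%

W = 4119.6410 kJ, eta = 85.0187%


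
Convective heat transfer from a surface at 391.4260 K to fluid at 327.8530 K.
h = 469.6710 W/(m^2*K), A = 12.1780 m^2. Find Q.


dT = 63.5730 K
Q = 469.6710 * 12.1780 * 63.5730 = 363615.5280 W

363615.5280 W


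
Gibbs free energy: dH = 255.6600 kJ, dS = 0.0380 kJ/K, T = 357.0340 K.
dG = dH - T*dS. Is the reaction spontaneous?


T*dS = 357.0340 * 0.0380 = 13.5673 kJ
dG = 255.6600 - 13.5673 = 242.0927 kJ (non-spontaneous)

dG = 242.0927 kJ, non-spontaneous


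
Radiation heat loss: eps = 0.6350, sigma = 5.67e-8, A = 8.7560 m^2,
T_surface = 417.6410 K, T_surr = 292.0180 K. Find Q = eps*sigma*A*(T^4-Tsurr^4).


T^4 = 3.0424e+10
Tsurr^4 = 7.2717e+09
Q = 0.6350 * 5.67e-8 * 8.7560 * 2.3152e+10 = 7298.7902 W

7298.7902 W


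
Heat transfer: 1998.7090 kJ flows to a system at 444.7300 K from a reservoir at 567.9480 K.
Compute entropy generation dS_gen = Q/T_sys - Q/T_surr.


dS_sys = 1998.7090/444.7300 = 4.4942 kJ/K
dS_surr = -1998.7090/567.9480 = -3.5192 kJ/K
dS_gen = 4.4942 - 3.5192 = 0.9750 kJ/K (irreversible)

dS_gen = 0.9750 kJ/K, irreversible


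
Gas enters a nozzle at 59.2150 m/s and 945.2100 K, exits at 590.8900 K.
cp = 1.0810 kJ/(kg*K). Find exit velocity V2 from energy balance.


dT = 354.3200 K
2*cp*1000*dT = 766039.8400
V1^2 = 3506.4162
V2 = sqrt(769546.2562) = 877.2379 m/s

877.2379 m/s


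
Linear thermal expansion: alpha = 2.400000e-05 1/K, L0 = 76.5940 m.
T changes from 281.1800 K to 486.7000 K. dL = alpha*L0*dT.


dT = 205.5200 K
dL = 2.400000e-05 * 76.5940 * 205.5200 = 0.377798 m
L_final = 76.971798 m

dL = 0.377798 m


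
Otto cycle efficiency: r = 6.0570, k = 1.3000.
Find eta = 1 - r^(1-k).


r^(k-1) = 1.7166
eta = 1 - 1/1.7166 = 0.4175 = 41.7464%

41.7464%


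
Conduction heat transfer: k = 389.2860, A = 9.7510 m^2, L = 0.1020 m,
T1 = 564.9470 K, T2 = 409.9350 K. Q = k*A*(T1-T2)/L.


dT = 155.0120 K
Q = 389.2860 * 9.7510 * 155.0120 / 0.1020 = 5768768.2153 W

5768768.2153 W


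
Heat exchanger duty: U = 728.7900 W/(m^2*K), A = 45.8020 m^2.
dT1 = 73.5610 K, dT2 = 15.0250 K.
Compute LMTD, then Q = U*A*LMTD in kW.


LMTD = 36.8522 K
Q = 728.7900 * 45.8020 * 36.8522 = 1230127.5467 W = 1230.1275 kW

1230.1275 kW


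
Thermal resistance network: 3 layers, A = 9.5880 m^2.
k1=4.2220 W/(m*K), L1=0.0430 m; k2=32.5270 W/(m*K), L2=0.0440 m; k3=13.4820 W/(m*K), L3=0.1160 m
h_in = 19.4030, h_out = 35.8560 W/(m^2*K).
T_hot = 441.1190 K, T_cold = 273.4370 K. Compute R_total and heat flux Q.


R_conv_in = 1/(19.4030*9.5880) = 0.0054
R_1 = 0.0430/(4.2220*9.5880) = 0.0011
R_2 = 0.0440/(32.5270*9.5880) = 0.0001
R_3 = 0.1160/(13.4820*9.5880) = 0.0009
R_conv_out = 1/(35.8560*9.5880) = 0.0029
R_total = 0.0104 K/W
Q = 167.6820 / 0.0104 = 16146.8964 W

R_total = 0.0104 K/W, Q = 16146.8964 W


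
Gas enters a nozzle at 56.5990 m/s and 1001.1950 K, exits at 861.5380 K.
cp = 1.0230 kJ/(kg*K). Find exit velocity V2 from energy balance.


dT = 139.6570 K
2*cp*1000*dT = 285738.2220
V1^2 = 3203.4468
V2 = sqrt(288941.6688) = 537.5329 m/s

537.5329 m/s


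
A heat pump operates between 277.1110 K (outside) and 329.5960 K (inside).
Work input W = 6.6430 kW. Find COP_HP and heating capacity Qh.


COP = 329.5960 / 52.4850 = 6.2798
Qh = 6.2798 * 6.6430 = 41.7168 kW

COP = 6.2798, Qh = 41.7168 kW


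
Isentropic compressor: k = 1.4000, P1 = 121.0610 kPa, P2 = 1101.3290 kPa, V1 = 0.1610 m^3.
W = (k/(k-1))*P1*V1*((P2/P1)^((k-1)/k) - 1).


(k-1)/k = 0.2857
(P2/P1)^exp = 1.8792
W = 3.5000 * 121.0610 * 0.1610 * (1.8792 - 1) = 59.9778 kJ

59.9778 kJ


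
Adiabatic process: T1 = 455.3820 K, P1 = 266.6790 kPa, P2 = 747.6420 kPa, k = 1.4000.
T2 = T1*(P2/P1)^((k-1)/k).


(k-1)/k = 0.2857
(P2/P1)^exp = 1.3425
T2 = 455.3820 * 1.3425 = 611.3523 K

611.3523 K


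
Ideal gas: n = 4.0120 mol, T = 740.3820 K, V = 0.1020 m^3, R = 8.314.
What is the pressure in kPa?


P = nRT/V = 4.0120 * 8.314 * 740.3820 / 0.1020
= 24696.0102 / 0.1020 = 242117.7473 Pa = 242.1177 kPa

242.1177 kPa


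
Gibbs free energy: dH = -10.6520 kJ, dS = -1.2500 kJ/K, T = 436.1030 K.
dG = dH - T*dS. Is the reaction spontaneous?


T*dS = 436.1030 * -1.2500 = -545.1287 kJ
dG = -10.6520 + 545.1287 = 534.4767 kJ (non-spontaneous)

dG = 534.4767 kJ, non-spontaneous


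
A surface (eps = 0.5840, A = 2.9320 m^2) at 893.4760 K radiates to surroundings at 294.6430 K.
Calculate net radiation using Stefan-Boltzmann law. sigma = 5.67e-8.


T^4 = 6.3728e+11
Tsurr^4 = 7.5368e+09
Q = 0.5840 * 5.67e-8 * 2.9320 * 6.2975e+11 = 61139.8937 W

61139.8937 W


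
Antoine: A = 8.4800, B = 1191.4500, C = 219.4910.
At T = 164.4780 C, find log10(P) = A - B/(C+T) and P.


C+T = 383.9690
B/(C+T) = 3.1030
log10(P) = 8.4800 - 3.1030 = 5.3770
P = 10^5.3770 = 238240.2431 mmHg

238240.2431 mmHg


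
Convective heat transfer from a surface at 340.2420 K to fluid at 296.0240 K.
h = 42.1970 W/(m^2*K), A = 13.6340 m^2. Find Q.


dT = 44.2180 K
Q = 42.1970 * 13.6340 * 44.2180 = 25439.2299 W

25439.2299 W


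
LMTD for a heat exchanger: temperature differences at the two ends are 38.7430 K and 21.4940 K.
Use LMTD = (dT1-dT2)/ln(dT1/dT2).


dT1/dT2 = 1.8025
ln(dT1/dT2) = 0.5892
LMTD = 17.2490 / 0.5892 = 29.2765 K

29.2765 K


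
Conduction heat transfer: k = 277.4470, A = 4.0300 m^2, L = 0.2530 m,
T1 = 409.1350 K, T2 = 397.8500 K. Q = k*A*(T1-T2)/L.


dT = 11.2850 K
Q = 277.4470 * 4.0300 * 11.2850 / 0.2530 = 49873.0722 W

49873.0722 W


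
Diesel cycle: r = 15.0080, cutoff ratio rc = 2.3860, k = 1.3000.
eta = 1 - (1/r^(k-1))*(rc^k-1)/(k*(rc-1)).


r^(k-1) = 2.2537
rc^k = 3.0972
eta = 0.4835 = 48.3536%

48.3536%


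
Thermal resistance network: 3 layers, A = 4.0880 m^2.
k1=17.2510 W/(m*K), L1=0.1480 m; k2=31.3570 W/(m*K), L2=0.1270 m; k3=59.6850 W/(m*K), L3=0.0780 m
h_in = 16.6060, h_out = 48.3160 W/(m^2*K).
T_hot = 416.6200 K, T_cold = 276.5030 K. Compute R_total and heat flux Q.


R_conv_in = 1/(16.6060*4.0880) = 0.0147
R_1 = 0.1480/(17.2510*4.0880) = 0.0021
R_2 = 0.1270/(31.3570*4.0880) = 0.0010
R_3 = 0.0780/(59.6850*4.0880) = 0.0003
R_conv_out = 1/(48.3160*4.0880) = 0.0051
R_total = 0.0232 K/W
Q = 140.1170 / 0.0232 = 6038.8330 W

R_total = 0.0232 K/W, Q = 6038.8330 W


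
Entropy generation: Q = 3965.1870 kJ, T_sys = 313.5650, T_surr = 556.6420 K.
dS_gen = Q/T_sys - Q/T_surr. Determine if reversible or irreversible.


dS_sys = 3965.1870/313.5650 = 12.6455 kJ/K
dS_surr = -3965.1870/556.6420 = -7.1234 kJ/K
dS_gen = 12.6455 - 7.1234 = 5.5221 kJ/K (irreversible)

dS_gen = 5.5221 kJ/K, irreversible


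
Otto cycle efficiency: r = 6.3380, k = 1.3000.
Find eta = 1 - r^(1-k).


r^(k-1) = 1.7401
eta = 1 - 1/1.7401 = 0.4253 = 42.5336%

42.5336%


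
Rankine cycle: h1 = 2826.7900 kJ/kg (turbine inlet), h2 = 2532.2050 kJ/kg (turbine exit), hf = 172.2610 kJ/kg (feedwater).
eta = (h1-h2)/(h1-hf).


W = 294.5850 kJ/kg
Q_in = 2654.5290 kJ/kg
eta = 0.1110 = 11.0974%

eta = 11.0974%


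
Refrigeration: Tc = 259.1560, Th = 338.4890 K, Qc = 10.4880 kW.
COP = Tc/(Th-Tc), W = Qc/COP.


COP = 259.1560 / 79.3330 = 3.2667
W = 10.4880 / 3.2667 = 3.2106 kW

COP = 3.2667, W = 3.2106 kW


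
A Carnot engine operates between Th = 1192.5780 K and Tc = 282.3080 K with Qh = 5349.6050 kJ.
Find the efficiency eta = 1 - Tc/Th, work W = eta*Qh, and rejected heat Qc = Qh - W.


eta = 1 - 282.3080/1192.5780 = 0.7633
W = 0.7633 * 5349.6050 = 4083.2423 kJ
Qc = 5349.6050 - 4083.2423 = 1266.3627 kJ

eta = 76.3279%, W = 4083.2423 kJ, Qc = 1266.3627 kJ


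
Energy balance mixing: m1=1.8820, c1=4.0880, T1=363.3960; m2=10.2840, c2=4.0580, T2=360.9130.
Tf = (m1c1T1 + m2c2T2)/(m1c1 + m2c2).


num = 17857.6209
den = 49.4261
Tf = 361.2995 K

361.2995 K


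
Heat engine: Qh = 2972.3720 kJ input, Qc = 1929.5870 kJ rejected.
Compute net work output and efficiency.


W = 2972.3720 - 1929.5870 = 1042.7850 kJ
eta = 1042.7850 / 2972.3720 = 0.3508 = 35.0826%

W = 1042.7850 kJ, eta = 35.0826%


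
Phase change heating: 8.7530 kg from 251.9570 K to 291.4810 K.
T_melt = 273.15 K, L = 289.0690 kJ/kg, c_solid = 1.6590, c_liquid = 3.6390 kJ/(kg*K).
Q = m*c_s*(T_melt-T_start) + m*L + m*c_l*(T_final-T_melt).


Q1 (sensible, solid) = 8.7530 * 1.6590 * 21.1930 = 307.7484 kJ
Q2 (latent) = 8.7530 * 289.0690 = 2530.2210 kJ
Q3 (sensible, liquid) = 8.7530 * 3.6390 * 18.3310 = 583.8821 kJ
Q_total = 3421.8514 kJ

3421.8514 kJ


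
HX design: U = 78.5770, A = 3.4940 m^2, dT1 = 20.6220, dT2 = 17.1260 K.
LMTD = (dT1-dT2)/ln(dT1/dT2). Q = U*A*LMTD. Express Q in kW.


LMTD = 18.8199 K
Q = 78.5770 * 3.4940 * 18.8199 = 5166.9701 W = 5.1670 kW

5.1670 kW


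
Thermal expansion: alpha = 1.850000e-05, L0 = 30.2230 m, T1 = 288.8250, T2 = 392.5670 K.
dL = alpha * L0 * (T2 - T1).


dT = 103.7420 K
dL = 1.850000e-05 * 30.2230 * 103.7420 = 0.058005 m
L_final = 30.281005 m

dL = 0.058005 m


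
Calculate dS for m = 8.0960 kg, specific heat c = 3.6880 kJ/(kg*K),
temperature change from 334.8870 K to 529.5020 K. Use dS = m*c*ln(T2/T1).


T2/T1 = 1.5811
ln(T2/T1) = 0.4581
dS = 8.0960 * 3.6880 * 0.4581 = 13.6793 kJ/K

13.6793 kJ/K


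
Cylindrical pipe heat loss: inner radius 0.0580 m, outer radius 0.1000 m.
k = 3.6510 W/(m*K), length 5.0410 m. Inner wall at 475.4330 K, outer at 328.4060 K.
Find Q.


dT = 147.0270 K
ln(ro/ri) = 0.5447
Q = 2*pi*3.6510*5.0410*147.0270 / 0.5447 = 31212.3489 W

31212.3489 W


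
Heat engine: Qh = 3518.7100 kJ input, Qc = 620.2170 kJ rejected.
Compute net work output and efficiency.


W = 3518.7100 - 620.2170 = 2898.4930 kJ
eta = 2898.4930 / 3518.7100 = 0.8237 = 82.3737%

W = 2898.4930 kJ, eta = 82.3737%


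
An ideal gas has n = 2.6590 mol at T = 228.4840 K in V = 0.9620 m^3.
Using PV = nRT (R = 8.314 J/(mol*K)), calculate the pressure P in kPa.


P = nRT/V = 2.6590 * 8.314 * 228.4840 / 0.9620
= 5051.0789 / 0.9620 = 5250.6017 Pa = 5.2506 kPa

5.2506 kPa


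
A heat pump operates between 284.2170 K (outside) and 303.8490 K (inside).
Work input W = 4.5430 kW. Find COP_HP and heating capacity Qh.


COP = 303.8490 / 19.6320 = 15.4772
Qh = 15.4772 * 4.5430 = 70.3131 kW

COP = 15.4772, Qh = 70.3131 kW


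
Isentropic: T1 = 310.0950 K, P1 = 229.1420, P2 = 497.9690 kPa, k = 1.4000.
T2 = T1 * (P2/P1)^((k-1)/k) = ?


(k-1)/k = 0.2857
(P2/P1)^exp = 1.2483
T2 = 310.0950 * 1.2483 = 387.0868 K

387.0868 K


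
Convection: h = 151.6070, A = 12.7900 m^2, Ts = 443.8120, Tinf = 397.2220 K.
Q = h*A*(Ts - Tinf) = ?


dT = 46.5900 K
Q = 151.6070 * 12.7900 * 46.5900 = 90340.5040 W

90340.5040 W


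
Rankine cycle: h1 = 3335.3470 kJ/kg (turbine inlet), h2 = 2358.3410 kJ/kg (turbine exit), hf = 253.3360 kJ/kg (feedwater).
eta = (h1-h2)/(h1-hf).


W = 977.0060 kJ/kg
Q_in = 3082.0110 kJ/kg
eta = 0.3170 = 31.7003%

eta = 31.7003%


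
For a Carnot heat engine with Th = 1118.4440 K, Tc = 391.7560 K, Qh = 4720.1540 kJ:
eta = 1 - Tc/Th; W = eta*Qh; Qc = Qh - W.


eta = 1 - 391.7560/1118.4440 = 0.6497
W = 0.6497 * 4720.1540 = 3066.8315 kJ
Qc = 4720.1540 - 3066.8315 = 1653.3225 kJ

eta = 64.9731%, W = 3066.8315 kJ, Qc = 1653.3225 kJ


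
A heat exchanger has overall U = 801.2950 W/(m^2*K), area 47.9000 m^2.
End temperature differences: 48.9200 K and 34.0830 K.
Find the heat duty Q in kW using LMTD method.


LMTD = 41.0556 K
Q = 801.2950 * 47.9000 * 41.0556 = 1575798.9783 W = 1575.7990 kW

1575.7990 kW


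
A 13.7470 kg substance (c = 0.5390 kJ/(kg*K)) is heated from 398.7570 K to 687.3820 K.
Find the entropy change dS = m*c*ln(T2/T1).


T2/T1 = 1.7238
ln(T2/T1) = 0.5445
dS = 13.7470 * 0.5390 * 0.5445 = 4.0348 kJ/K

4.0348 kJ/K


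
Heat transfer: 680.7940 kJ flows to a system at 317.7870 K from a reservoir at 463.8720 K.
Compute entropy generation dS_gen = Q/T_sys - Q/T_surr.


dS_sys = 680.7940/317.7870 = 2.1423 kJ/K
dS_surr = -680.7940/463.8720 = -1.4676 kJ/K
dS_gen = 2.1423 - 1.4676 = 0.6747 kJ/K (irreversible)

dS_gen = 0.6747 kJ/K, irreversible


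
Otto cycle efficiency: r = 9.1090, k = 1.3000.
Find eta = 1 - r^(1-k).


r^(k-1) = 1.9402
eta = 1 - 1/1.9402 = 0.4846 = 48.4583%

48.4583%


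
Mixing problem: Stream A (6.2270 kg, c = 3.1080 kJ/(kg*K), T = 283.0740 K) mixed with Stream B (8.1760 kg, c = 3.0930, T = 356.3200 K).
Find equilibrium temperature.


num = 14489.2285
den = 44.6419
Tf = 324.5658 K

324.5658 K


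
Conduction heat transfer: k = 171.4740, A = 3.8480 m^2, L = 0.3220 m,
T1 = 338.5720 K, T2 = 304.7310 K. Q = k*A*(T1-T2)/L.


dT = 33.8410 K
Q = 171.4740 * 3.8480 * 33.8410 / 0.3220 = 69345.8792 W

69345.8792 W


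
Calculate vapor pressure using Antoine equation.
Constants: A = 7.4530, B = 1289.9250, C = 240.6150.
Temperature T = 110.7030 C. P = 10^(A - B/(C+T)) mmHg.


C+T = 351.3180
B/(C+T) = 3.6717
log10(P) = 7.4530 - 3.6717 = 3.7813
P = 10^3.7813 = 6044.0281 mmHg

6044.0281 mmHg


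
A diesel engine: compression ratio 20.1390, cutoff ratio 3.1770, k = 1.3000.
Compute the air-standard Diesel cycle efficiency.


r^(k-1) = 2.4616
rc^k = 4.4939
eta = 0.4985 = 49.8471%

49.8471%


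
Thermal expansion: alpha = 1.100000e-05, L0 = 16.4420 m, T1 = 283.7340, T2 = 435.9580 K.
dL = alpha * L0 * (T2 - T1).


dT = 152.2240 K
dL = 1.100000e-05 * 16.4420 * 152.2240 = 0.027532 m
L_final = 16.469532 m

dL = 0.027532 m


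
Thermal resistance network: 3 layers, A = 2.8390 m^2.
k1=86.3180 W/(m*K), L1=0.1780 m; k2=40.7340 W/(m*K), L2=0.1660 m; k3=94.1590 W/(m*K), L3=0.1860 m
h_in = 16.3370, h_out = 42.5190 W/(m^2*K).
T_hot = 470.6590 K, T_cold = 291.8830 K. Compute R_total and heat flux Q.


R_conv_in = 1/(16.3370*2.8390) = 0.0216
R_1 = 0.1780/(86.3180*2.8390) = 0.0007
R_2 = 0.1660/(40.7340*2.8390) = 0.0014
R_3 = 0.1860/(94.1590*2.8390) = 0.0007
R_conv_out = 1/(42.5190*2.8390) = 0.0083
R_total = 0.0327 K/W
Q = 178.7760 / 0.0327 = 5466.7385 W

R_total = 0.0327 K/W, Q = 5466.7385 W


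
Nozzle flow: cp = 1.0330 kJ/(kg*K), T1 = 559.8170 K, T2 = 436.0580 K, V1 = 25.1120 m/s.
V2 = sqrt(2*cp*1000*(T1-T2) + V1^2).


dT = 123.7590 K
2*cp*1000*dT = 255686.0940
V1^2 = 630.6125
V2 = sqrt(256316.7065) = 506.2773 m/s

506.2773 m/s


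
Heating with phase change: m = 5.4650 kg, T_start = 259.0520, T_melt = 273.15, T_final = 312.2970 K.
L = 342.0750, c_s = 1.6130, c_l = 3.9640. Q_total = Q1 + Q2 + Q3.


Q1 (sensible, solid) = 5.4650 * 1.6130 * 14.0980 = 124.2745 kJ
Q2 (latent) = 5.4650 * 342.0750 = 1869.4399 kJ
Q3 (sensible, liquid) = 5.4650 * 3.9640 * 39.1470 = 848.0516 kJ
Q_total = 2841.7660 kJ

2841.7660 kJ


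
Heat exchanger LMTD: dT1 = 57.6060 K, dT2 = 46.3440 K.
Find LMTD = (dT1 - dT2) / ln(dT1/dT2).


dT1/dT2 = 1.2430
ln(dT1/dT2) = 0.2175
LMTD = 11.2620 / 0.2175 = 51.7710 K

51.7710 K


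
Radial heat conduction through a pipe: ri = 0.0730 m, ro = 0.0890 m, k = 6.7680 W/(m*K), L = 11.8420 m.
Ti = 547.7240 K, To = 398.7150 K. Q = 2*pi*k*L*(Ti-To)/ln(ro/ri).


dT = 149.0090 K
ln(ro/ri) = 0.1982
Q = 2*pi*6.7680*11.8420*149.0090 / 0.1982 = 378638.4225 W

378638.4225 W


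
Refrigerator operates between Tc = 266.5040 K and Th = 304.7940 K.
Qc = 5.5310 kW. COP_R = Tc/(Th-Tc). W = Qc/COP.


COP = 266.5040 / 38.2900 = 6.9601
W = 5.5310 / 6.9601 = 0.7947 kW

COP = 6.9601, W = 0.7947 kW


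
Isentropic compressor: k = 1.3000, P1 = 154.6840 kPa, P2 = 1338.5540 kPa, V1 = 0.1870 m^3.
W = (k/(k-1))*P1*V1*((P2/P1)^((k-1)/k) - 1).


(k-1)/k = 0.2308
(P2/P1)^exp = 1.6454
W = 4.3333 * 154.6840 * 0.1870 * (1.6454 - 1) = 80.8996 kJ

80.8996 kJ


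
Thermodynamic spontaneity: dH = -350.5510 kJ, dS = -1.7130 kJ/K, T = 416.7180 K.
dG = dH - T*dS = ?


T*dS = 416.7180 * -1.7130 = -713.8379 kJ
dG = -350.5510 + 713.8379 = 363.2869 kJ (non-spontaneous)

dG = 363.2869 kJ, non-spontaneous


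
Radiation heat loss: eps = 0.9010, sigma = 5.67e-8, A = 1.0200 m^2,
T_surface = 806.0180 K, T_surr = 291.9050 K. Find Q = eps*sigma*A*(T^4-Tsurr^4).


T^4 = 4.2206e+11
Tsurr^4 = 7.2605e+09
Q = 0.9010 * 5.67e-8 * 1.0200 * 4.1480e+11 = 21614.7942 W

21614.7942 W


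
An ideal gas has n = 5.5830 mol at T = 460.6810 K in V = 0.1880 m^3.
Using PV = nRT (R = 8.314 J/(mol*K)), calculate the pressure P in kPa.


P = nRT/V = 5.5830 * 8.314 * 460.6810 / 0.1880
= 21383.4585 / 0.1880 = 113741.8007 Pa = 113.7418 kPa

113.7418 kPa


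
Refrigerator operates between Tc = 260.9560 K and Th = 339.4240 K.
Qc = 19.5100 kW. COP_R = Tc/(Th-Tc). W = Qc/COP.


COP = 260.9560 / 78.4680 = 3.3256
W = 19.5100 / 3.3256 = 5.8665 kW

COP = 3.3256, W = 5.8665 kW


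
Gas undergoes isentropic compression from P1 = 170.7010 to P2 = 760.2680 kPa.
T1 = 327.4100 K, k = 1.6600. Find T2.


(k-1)/k = 0.3976
(P2/P1)^exp = 1.8110
T2 = 327.4100 * 1.8110 = 592.9540 K

592.9540 K


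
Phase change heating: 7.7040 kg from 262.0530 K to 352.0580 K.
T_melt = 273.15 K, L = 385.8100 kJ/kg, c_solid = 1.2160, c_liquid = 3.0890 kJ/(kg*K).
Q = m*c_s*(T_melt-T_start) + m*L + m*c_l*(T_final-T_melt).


Q1 (sensible, solid) = 7.7040 * 1.2160 * 11.0970 = 103.9574 kJ
Q2 (latent) = 7.7040 * 385.8100 = 2972.2802 kJ
Q3 (sensible, liquid) = 7.7040 * 3.0890 * 78.9080 = 1877.8254 kJ
Q_total = 4954.0631 kJ

4954.0631 kJ


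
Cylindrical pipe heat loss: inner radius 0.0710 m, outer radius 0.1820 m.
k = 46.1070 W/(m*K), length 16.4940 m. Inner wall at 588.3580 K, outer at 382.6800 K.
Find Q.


dT = 205.6780 K
ln(ro/ri) = 0.9413
Q = 2*pi*46.1070*16.4940*205.6780 / 0.9413 = 1044047.2083 W

1044047.2083 W


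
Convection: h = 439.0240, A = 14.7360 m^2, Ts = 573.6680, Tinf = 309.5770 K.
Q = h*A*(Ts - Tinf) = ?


dT = 264.0910 K
Q = 439.0240 * 14.7360 * 264.0910 = 1708525.5439 W

1708525.5439 W


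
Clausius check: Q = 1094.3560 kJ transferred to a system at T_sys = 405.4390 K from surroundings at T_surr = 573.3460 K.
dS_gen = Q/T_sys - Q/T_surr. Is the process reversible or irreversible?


dS_sys = 1094.3560/405.4390 = 2.6992 kJ/K
dS_surr = -1094.3560/573.3460 = -1.9087 kJ/K
dS_gen = 2.6992 - 1.9087 = 0.7905 kJ/K (irreversible)

dS_gen = 0.7905 kJ/K, irreversible


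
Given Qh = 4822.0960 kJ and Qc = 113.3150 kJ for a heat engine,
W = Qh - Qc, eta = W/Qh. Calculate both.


W = 4822.0960 - 113.3150 = 4708.7810 kJ
eta = 4708.7810 / 4822.0960 = 0.9765 = 97.6501%

W = 4708.7810 kJ, eta = 97.6501%
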